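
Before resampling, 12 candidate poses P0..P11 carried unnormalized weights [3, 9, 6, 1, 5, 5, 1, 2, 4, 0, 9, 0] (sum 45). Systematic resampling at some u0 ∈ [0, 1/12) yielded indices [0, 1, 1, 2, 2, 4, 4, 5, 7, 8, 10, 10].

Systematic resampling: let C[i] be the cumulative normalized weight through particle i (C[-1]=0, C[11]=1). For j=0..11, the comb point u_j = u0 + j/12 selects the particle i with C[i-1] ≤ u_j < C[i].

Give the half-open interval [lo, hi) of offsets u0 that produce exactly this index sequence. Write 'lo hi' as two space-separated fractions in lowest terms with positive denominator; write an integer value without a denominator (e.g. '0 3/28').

C = [1/15, 4/15, 2/5, 19/45, 8/15, 29/45, 2/3, 32/45, 4/5, 4/5, 1, 1]
j=0 picked index 0: u0 ∈ [0, 1/15)
j=1 picked index 1: u0 ∈ [-1/60, 11/60)
j=2 picked index 1: u0 ∈ [-1/10, 1/10)
j=3 picked index 2: u0 ∈ [1/60, 3/20)
j=4 picked index 2: u0 ∈ [-1/15, 1/15)
j=5 picked index 4: u0 ∈ [1/180, 7/60)
j=6 picked index 4: u0 ∈ [-7/90, 1/30)
j=7 picked index 5: u0 ∈ [-1/20, 11/180)
j=8 picked index 7: u0 ∈ [0, 2/45)
j=9 picked index 8: u0 ∈ [-7/180, 1/20)
j=10 picked index 10: u0 ∈ [-1/30, 1/6)
j=11 picked index 10: u0 ∈ [-7/60, 1/12)
intersection: [1/60, 1/30)

1/60 1/30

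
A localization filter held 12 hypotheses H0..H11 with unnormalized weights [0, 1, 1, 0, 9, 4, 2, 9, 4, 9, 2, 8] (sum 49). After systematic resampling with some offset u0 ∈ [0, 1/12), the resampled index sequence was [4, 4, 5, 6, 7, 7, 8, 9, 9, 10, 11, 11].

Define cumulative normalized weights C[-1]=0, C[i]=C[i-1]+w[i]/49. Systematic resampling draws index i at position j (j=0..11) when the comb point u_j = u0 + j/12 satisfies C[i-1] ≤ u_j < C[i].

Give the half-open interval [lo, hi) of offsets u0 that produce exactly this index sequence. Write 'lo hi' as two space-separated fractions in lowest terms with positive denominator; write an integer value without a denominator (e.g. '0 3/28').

17/294 1/12

C = [0, 1/49, 2/49, 2/49, 11/49, 15/49, 17/49, 26/49, 30/49, 39/49, 41/49, 1]
j=0 picked index 4: u0 ∈ [2/49, 11/49)
j=1 picked index 4: u0 ∈ [-25/588, 83/588)
j=2 picked index 5: u0 ∈ [17/294, 41/294)
j=3 picked index 6: u0 ∈ [11/196, 19/196)
j=4 picked index 7: u0 ∈ [2/147, 29/147)
j=5 picked index 7: u0 ∈ [-41/588, 67/588)
j=6 picked index 8: u0 ∈ [3/98, 11/98)
j=7 picked index 9: u0 ∈ [17/588, 125/588)
j=8 picked index 9: u0 ∈ [-8/147, 19/147)
j=9 picked index 10: u0 ∈ [9/196, 17/196)
j=10 picked index 11: u0 ∈ [1/294, 1/6)
j=11 picked index 11: u0 ∈ [-47/588, 1/12)
intersection: [17/294, 1/12)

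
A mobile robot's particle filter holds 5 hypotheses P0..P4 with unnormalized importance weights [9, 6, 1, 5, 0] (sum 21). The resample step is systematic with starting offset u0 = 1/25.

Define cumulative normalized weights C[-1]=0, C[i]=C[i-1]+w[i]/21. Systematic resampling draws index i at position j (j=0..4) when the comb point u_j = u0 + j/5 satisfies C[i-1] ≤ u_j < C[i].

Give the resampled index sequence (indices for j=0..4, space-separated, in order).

C = [3/7, 5/7, 16/21, 1, 1]
j=0: u_0=1/25 ∈ [0, 3/7) → index 0
j=1: u_1=6/25 ∈ [0, 3/7) → index 0
j=2: u_2=11/25 ∈ [3/7, 5/7) → index 1
j=3: u_3=16/25 ∈ [3/7, 5/7) → index 1
j=4: u_4=21/25 ∈ [16/21, 1) → index 3

0 0 1 1 3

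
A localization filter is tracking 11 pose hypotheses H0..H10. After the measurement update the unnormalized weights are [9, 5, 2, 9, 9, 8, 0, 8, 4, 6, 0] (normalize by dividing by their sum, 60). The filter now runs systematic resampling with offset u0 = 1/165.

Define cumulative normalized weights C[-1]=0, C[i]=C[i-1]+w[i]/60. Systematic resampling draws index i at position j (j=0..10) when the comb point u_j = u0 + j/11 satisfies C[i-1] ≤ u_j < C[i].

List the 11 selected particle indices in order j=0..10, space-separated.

0 0 1 3 3 4 4 5 7 7 9

C = [3/20, 7/30, 4/15, 5/12, 17/30, 7/10, 7/10, 5/6, 9/10, 1, 1]
j=0: u_0=1/165 ∈ [0, 3/20) → index 0
j=1: u_1=16/165 ∈ [0, 3/20) → index 0
j=2: u_2=31/165 ∈ [3/20, 7/30) → index 1
j=3: u_3=46/165 ∈ [4/15, 5/12) → index 3
j=4: u_4=61/165 ∈ [4/15, 5/12) → index 3
j=5: u_5=76/165 ∈ [5/12, 17/30) → index 4
j=6: u_6=91/165 ∈ [5/12, 17/30) → index 4
j=7: u_7=106/165 ∈ [17/30, 7/10) → index 5
j=8: u_8=11/15 ∈ [7/10, 5/6) → index 7
j=9: u_9=136/165 ∈ [7/10, 5/6) → index 7
j=10: u_10=151/165 ∈ [9/10, 1) → index 9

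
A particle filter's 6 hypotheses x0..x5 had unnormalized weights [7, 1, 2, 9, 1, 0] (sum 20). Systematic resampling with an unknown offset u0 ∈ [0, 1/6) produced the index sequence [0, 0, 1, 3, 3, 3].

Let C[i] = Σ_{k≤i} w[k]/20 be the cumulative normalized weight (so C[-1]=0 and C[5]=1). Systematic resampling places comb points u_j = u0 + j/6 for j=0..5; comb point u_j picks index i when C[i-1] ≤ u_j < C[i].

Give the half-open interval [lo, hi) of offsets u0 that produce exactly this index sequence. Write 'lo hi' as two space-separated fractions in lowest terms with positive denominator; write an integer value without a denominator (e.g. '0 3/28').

C = [7/20, 2/5, 1/2, 19/20, 1, 1]
j=0 picked index 0: u0 ∈ [0, 7/20)
j=1 picked index 0: u0 ∈ [-1/6, 11/60)
j=2 picked index 1: u0 ∈ [1/60, 1/15)
j=3 picked index 3: u0 ∈ [0, 9/20)
j=4 picked index 3: u0 ∈ [-1/6, 17/60)
j=5 picked index 3: u0 ∈ [-1/3, 7/60)
intersection: [1/60, 1/15)

1/60 1/15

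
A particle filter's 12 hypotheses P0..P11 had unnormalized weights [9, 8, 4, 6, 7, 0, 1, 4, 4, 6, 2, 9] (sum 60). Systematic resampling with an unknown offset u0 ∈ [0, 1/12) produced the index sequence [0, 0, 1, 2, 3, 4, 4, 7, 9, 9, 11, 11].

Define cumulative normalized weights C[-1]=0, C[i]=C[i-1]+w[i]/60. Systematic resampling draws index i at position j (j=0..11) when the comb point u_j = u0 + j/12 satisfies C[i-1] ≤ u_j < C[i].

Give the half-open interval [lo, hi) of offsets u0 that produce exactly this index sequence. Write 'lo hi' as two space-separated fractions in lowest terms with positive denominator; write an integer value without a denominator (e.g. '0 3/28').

C = [3/20, 17/60, 7/20, 9/20, 17/30, 17/30, 7/12, 13/20, 43/60, 49/60, 17/20, 1]
j=0 picked index 0: u0 ∈ [0, 3/20)
j=1 picked index 0: u0 ∈ [-1/12, 1/15)
j=2 picked index 1: u0 ∈ [-1/60, 7/60)
j=3 picked index 2: u0 ∈ [1/30, 1/10)
j=4 picked index 3: u0 ∈ [1/60, 7/60)
j=5 picked index 4: u0 ∈ [1/30, 3/20)
j=6 picked index 4: u0 ∈ [-1/20, 1/15)
j=7 picked index 7: u0 ∈ [0, 1/15)
j=8 picked index 9: u0 ∈ [1/20, 3/20)
j=9 picked index 9: u0 ∈ [-1/30, 1/15)
j=10 picked index 11: u0 ∈ [1/60, 1/6)
j=11 picked index 11: u0 ∈ [-1/15, 1/12)
intersection: [1/20, 1/15)

1/20 1/15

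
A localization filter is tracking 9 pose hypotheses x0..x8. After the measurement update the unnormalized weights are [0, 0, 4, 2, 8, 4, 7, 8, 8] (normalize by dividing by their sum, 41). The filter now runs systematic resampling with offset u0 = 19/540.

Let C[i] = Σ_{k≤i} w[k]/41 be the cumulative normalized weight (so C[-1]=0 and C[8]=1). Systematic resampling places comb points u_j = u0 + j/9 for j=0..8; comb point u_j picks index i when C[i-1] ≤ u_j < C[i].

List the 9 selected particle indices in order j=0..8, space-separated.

2 3 4 5 6 6 7 8 8

C = [0, 0, 4/41, 6/41, 14/41, 18/41, 25/41, 33/41, 1]
j=0: u_0=19/540 ∈ [0, 4/41) → index 2
j=1: u_1=79/540 ∈ [4/41, 6/41) → index 3
j=2: u_2=139/540 ∈ [6/41, 14/41) → index 4
j=3: u_3=199/540 ∈ [14/41, 18/41) → index 5
j=4: u_4=259/540 ∈ [18/41, 25/41) → index 6
j=5: u_5=319/540 ∈ [18/41, 25/41) → index 6
j=6: u_6=379/540 ∈ [25/41, 33/41) → index 7
j=7: u_7=439/540 ∈ [33/41, 1) → index 8
j=8: u_8=499/540 ∈ [33/41, 1) → index 8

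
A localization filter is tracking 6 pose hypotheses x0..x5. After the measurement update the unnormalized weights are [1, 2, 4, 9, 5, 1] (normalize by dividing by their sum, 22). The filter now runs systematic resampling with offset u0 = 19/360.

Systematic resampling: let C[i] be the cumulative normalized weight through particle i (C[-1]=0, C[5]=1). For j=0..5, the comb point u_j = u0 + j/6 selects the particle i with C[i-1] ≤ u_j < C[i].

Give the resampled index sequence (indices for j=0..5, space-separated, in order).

1 2 3 3 3 4

C = [1/22, 3/22, 7/22, 8/11, 21/22, 1]
j=0: u_0=19/360 ∈ [1/22, 3/22) → index 1
j=1: u_1=79/360 ∈ [3/22, 7/22) → index 2
j=2: u_2=139/360 ∈ [7/22, 8/11) → index 3
j=3: u_3=199/360 ∈ [7/22, 8/11) → index 3
j=4: u_4=259/360 ∈ [7/22, 8/11) → index 3
j=5: u_5=319/360 ∈ [8/11, 21/22) → index 4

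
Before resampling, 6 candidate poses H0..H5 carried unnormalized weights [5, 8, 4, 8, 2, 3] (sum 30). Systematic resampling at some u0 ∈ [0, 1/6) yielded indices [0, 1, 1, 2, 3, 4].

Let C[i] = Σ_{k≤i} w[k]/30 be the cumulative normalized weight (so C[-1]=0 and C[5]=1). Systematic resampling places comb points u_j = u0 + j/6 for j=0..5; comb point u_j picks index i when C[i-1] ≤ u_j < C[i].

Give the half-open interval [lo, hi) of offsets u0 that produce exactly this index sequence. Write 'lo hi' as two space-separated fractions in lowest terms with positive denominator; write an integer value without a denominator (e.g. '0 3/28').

0 1/15

C = [1/6, 13/30, 17/30, 5/6, 9/10, 1]
j=0 picked index 0: u0 ∈ [0, 1/6)
j=1 picked index 1: u0 ∈ [0, 4/15)
j=2 picked index 1: u0 ∈ [-1/6, 1/10)
j=3 picked index 2: u0 ∈ [-1/15, 1/15)
j=4 picked index 3: u0 ∈ [-1/10, 1/6)
j=5 picked index 4: u0 ∈ [0, 1/15)
intersection: [0, 1/15)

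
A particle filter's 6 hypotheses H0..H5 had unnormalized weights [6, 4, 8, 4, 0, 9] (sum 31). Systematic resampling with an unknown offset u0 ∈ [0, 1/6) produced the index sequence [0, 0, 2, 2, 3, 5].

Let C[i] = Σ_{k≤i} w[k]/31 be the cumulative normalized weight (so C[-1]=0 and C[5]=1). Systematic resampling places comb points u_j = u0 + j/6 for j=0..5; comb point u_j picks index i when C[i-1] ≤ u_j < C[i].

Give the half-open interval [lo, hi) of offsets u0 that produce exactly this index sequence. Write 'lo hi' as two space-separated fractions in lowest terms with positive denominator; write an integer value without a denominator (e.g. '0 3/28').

C = [6/31, 10/31, 18/31, 22/31, 22/31, 1]
j=0 picked index 0: u0 ∈ [0, 6/31)
j=1 picked index 0: u0 ∈ [-1/6, 5/186)
j=2 picked index 2: u0 ∈ [-1/93, 23/93)
j=3 picked index 2: u0 ∈ [-11/62, 5/62)
j=4 picked index 3: u0 ∈ [-8/93, 4/93)
j=5 picked index 5: u0 ∈ [-23/186, 1/6)
intersection: [0, 5/186)

0 5/186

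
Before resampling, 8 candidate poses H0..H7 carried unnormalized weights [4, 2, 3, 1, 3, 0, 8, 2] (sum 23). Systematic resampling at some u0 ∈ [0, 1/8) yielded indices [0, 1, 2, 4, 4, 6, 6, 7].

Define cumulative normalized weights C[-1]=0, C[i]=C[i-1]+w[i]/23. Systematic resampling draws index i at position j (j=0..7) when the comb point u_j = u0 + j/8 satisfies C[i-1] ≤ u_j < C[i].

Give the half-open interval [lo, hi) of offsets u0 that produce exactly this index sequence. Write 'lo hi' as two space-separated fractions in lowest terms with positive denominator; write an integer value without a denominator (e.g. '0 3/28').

11/184 3/46

C = [4/23, 6/23, 9/23, 10/23, 13/23, 13/23, 21/23, 1]
j=0 picked index 0: u0 ∈ [0, 4/23)
j=1 picked index 1: u0 ∈ [9/184, 25/184)
j=2 picked index 2: u0 ∈ [1/92, 13/92)
j=3 picked index 4: u0 ∈ [11/184, 35/184)
j=4 picked index 4: u0 ∈ [-3/46, 3/46)
j=5 picked index 6: u0 ∈ [-11/184, 53/184)
j=6 picked index 6: u0 ∈ [-17/92, 15/92)
j=7 picked index 7: u0 ∈ [7/184, 1/8)
intersection: [11/184, 3/46)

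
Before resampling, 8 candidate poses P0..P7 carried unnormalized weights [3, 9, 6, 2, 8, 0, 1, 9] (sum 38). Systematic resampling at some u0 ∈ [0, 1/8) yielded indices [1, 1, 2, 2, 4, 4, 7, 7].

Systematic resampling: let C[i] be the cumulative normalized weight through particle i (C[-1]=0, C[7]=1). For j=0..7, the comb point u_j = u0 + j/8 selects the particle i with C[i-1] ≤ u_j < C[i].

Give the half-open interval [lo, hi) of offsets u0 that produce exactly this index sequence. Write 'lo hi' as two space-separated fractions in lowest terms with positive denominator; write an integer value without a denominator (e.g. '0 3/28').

C = [3/38, 6/19, 9/19, 10/19, 14/19, 14/19, 29/38, 1]
j=0 picked index 1: u0 ∈ [3/38, 6/19)
j=1 picked index 1: u0 ∈ [-7/152, 29/152)
j=2 picked index 2: u0 ∈ [5/76, 17/76)
j=3 picked index 2: u0 ∈ [-9/152, 15/152)
j=4 picked index 4: u0 ∈ [1/38, 9/38)
j=5 picked index 4: u0 ∈ [-15/152, 17/152)
j=6 picked index 7: u0 ∈ [1/76, 1/4)
j=7 picked index 7: u0 ∈ [-17/152, 1/8)
intersection: [3/38, 15/152)

3/38 15/152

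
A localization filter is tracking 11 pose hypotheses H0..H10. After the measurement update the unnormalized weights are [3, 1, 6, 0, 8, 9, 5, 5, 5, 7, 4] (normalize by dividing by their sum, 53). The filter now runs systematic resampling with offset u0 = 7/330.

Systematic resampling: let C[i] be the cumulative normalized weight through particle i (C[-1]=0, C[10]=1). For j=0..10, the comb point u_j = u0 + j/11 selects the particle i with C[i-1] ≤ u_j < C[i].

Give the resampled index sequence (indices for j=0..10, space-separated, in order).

C = [3/53, 4/53, 10/53, 10/53, 18/53, 27/53, 32/53, 37/53, 42/53, 49/53, 1]
j=0: u_0=7/330 ∈ [0, 3/53) → index 0
j=1: u_1=37/330 ∈ [4/53, 10/53) → index 2
j=2: u_2=67/330 ∈ [10/53, 18/53) → index 4
j=3: u_3=97/330 ∈ [10/53, 18/53) → index 4
j=4: u_4=127/330 ∈ [18/53, 27/53) → index 5
j=5: u_5=157/330 ∈ [18/53, 27/53) → index 5
j=6: u_6=17/30 ∈ [27/53, 32/53) → index 6
j=7: u_7=217/330 ∈ [32/53, 37/53) → index 7
j=8: u_8=247/330 ∈ [37/53, 42/53) → index 8
j=9: u_9=277/330 ∈ [42/53, 49/53) → index 9
j=10: u_10=307/330 ∈ [49/53, 1) → index 10

0 2 4 4 5 5 6 7 8 9 10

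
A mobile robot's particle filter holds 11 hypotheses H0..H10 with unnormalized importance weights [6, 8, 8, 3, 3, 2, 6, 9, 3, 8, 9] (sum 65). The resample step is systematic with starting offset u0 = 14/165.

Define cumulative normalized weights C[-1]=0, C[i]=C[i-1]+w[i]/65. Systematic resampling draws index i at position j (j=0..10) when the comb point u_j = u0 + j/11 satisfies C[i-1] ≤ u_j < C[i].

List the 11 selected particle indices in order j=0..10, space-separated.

0 1 2 3 5 6 7 8 9 10 10

C = [6/65, 14/65, 22/65, 5/13, 28/65, 6/13, 36/65, 9/13, 48/65, 56/65, 1]
j=0: u_0=14/165 ∈ [0, 6/65) → index 0
j=1: u_1=29/165 ∈ [6/65, 14/65) → index 1
j=2: u_2=4/15 ∈ [14/65, 22/65) → index 2
j=3: u_3=59/165 ∈ [22/65, 5/13) → index 3
j=4: u_4=74/165 ∈ [28/65, 6/13) → index 5
j=5: u_5=89/165 ∈ [6/13, 36/65) → index 6
j=6: u_6=104/165 ∈ [36/65, 9/13) → index 7
j=7: u_7=119/165 ∈ [9/13, 48/65) → index 8
j=8: u_8=134/165 ∈ [48/65, 56/65) → index 9
j=9: u_9=149/165 ∈ [56/65, 1) → index 10
j=10: u_10=164/165 ∈ [56/65, 1) → index 10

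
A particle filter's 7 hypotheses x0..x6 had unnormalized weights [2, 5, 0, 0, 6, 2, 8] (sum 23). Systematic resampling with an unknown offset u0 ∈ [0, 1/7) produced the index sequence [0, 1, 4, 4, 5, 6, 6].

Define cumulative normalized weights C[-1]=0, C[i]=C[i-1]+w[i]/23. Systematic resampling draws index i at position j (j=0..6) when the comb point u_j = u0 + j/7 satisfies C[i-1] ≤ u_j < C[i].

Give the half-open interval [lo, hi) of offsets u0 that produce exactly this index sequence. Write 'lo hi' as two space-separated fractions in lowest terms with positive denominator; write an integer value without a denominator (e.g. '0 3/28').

C = [2/23, 7/23, 7/23, 7/23, 13/23, 15/23, 1]
j=0 picked index 0: u0 ∈ [0, 2/23)
j=1 picked index 1: u0 ∈ [-9/161, 26/161)
j=2 picked index 4: u0 ∈ [3/161, 45/161)
j=3 picked index 4: u0 ∈ [-20/161, 22/161)
j=4 picked index 5: u0 ∈ [-1/161, 13/161)
j=5 picked index 6: u0 ∈ [-10/161, 2/7)
j=6 picked index 6: u0 ∈ [-33/161, 1/7)
intersection: [3/161, 13/161)

3/161 13/161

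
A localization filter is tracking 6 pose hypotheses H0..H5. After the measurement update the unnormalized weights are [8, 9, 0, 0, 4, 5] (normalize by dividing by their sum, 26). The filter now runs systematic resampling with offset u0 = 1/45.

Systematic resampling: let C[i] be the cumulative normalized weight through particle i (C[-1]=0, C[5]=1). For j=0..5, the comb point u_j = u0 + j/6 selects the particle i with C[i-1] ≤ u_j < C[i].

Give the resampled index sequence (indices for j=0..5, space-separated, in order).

C = [4/13, 17/26, 17/26, 17/26, 21/26, 1]
j=0: u_0=1/45 ∈ [0, 4/13) → index 0
j=1: u_1=17/90 ∈ [0, 4/13) → index 0
j=2: u_2=16/45 ∈ [4/13, 17/26) → index 1
j=3: u_3=47/90 ∈ [4/13, 17/26) → index 1
j=4: u_4=31/45 ∈ [17/26, 21/26) → index 4
j=5: u_5=77/90 ∈ [21/26, 1) → index 5

0 0 1 1 4 5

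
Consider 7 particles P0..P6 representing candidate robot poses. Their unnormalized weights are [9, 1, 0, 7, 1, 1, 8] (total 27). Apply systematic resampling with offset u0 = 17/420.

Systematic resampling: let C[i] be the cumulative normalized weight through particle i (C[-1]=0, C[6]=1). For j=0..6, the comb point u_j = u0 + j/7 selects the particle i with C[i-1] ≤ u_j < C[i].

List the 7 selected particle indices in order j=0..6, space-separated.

0 0 0 3 3 6 6

C = [1/3, 10/27, 10/27, 17/27, 2/3, 19/27, 1]
j=0: u_0=17/420 ∈ [0, 1/3) → index 0
j=1: u_1=11/60 ∈ [0, 1/3) → index 0
j=2: u_2=137/420 ∈ [0, 1/3) → index 0
j=3: u_3=197/420 ∈ [10/27, 17/27) → index 3
j=4: u_4=257/420 ∈ [10/27, 17/27) → index 3
j=5: u_5=317/420 ∈ [19/27, 1) → index 6
j=6: u_6=377/420 ∈ [19/27, 1) → index 6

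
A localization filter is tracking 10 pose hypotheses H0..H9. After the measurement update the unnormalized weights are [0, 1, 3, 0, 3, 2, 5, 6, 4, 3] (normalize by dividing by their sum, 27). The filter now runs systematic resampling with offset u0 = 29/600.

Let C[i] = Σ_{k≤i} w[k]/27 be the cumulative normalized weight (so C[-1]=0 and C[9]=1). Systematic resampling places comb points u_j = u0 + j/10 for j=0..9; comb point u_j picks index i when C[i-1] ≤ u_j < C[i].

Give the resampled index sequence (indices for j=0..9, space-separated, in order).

C = [0, 1/27, 4/27, 4/27, 7/27, 1/3, 14/27, 20/27, 8/9, 1]
j=0: u_0=29/600 ∈ [1/27, 4/27) → index 2
j=1: u_1=89/600 ∈ [4/27, 7/27) → index 4
j=2: u_2=149/600 ∈ [4/27, 7/27) → index 4
j=3: u_3=209/600 ∈ [1/3, 14/27) → index 6
j=4: u_4=269/600 ∈ [1/3, 14/27) → index 6
j=5: u_5=329/600 ∈ [14/27, 20/27) → index 7
j=6: u_6=389/600 ∈ [14/27, 20/27) → index 7
j=7: u_7=449/600 ∈ [20/27, 8/9) → index 8
j=8: u_8=509/600 ∈ [20/27, 8/9) → index 8
j=9: u_9=569/600 ∈ [8/9, 1) → index 9

2 4 4 6 6 7 7 8 8 9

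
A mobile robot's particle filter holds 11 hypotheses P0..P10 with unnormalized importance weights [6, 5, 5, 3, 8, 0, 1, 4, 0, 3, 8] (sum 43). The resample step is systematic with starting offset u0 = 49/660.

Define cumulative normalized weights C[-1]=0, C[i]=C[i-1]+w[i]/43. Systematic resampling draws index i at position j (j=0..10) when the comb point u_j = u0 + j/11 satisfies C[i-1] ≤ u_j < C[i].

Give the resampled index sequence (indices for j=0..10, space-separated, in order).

0 1 2 2 3 4 4 7 9 10 10

C = [6/43, 11/43, 16/43, 19/43, 27/43, 27/43, 28/43, 32/43, 32/43, 35/43, 1]
j=0: u_0=49/660 ∈ [0, 6/43) → index 0
j=1: u_1=109/660 ∈ [6/43, 11/43) → index 1
j=2: u_2=169/660 ∈ [11/43, 16/43) → index 2
j=3: u_3=229/660 ∈ [11/43, 16/43) → index 2
j=4: u_4=289/660 ∈ [16/43, 19/43) → index 3
j=5: u_5=349/660 ∈ [19/43, 27/43) → index 4
j=6: u_6=409/660 ∈ [19/43, 27/43) → index 4
j=7: u_7=469/660 ∈ [28/43, 32/43) → index 7
j=8: u_8=529/660 ∈ [32/43, 35/43) → index 9
j=9: u_9=589/660 ∈ [35/43, 1) → index 10
j=10: u_10=59/60 ∈ [35/43, 1) → index 10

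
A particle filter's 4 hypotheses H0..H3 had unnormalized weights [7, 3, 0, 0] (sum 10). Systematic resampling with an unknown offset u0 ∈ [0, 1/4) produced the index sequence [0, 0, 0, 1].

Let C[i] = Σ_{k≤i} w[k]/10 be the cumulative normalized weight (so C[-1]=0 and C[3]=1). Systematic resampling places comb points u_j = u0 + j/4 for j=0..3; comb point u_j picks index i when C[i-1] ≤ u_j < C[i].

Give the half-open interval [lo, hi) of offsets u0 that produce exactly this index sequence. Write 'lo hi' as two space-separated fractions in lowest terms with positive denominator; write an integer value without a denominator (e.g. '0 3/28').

0 1/5

C = [7/10, 1, 1, 1]
j=0 picked index 0: u0 ∈ [0, 7/10)
j=1 picked index 0: u0 ∈ [-1/4, 9/20)
j=2 picked index 0: u0 ∈ [-1/2, 1/5)
j=3 picked index 1: u0 ∈ [-1/20, 1/4)
intersection: [0, 1/5)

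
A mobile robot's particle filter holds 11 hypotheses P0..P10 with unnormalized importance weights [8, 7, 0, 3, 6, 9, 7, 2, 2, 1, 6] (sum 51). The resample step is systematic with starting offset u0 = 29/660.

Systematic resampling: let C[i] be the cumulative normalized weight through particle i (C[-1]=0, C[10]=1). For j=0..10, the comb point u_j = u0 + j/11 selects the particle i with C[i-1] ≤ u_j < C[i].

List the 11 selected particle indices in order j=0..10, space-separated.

C = [8/51, 5/17, 5/17, 6/17, 8/17, 11/17, 40/51, 14/17, 44/51, 15/17, 1]
j=0: u_0=29/660 ∈ [0, 8/51) → index 0
j=1: u_1=89/660 ∈ [0, 8/51) → index 0
j=2: u_2=149/660 ∈ [8/51, 5/17) → index 1
j=3: u_3=19/60 ∈ [5/17, 6/17) → index 3
j=4: u_4=269/660 ∈ [6/17, 8/17) → index 4
j=5: u_5=329/660 ∈ [8/17, 11/17) → index 5
j=6: u_6=389/660 ∈ [8/17, 11/17) → index 5
j=7: u_7=449/660 ∈ [11/17, 40/51) → index 6
j=8: u_8=509/660 ∈ [11/17, 40/51) → index 6
j=9: u_9=569/660 ∈ [14/17, 44/51) → index 8
j=10: u_10=629/660 ∈ [15/17, 1) → index 10

0 0 1 3 4 5 5 6 6 8 10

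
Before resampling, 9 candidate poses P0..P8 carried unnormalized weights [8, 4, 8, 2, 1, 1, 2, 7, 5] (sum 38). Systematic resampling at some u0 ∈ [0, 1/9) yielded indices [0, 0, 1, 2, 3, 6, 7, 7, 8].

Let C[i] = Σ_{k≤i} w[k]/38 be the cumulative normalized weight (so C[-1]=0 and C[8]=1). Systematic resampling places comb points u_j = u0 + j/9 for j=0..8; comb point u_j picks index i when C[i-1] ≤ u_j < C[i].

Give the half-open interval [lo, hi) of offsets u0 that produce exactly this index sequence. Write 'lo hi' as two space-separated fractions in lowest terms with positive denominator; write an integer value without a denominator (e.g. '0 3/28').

14/171 31/342

C = [4/19, 6/19, 10/19, 11/19, 23/38, 12/19, 13/19, 33/38, 1]
j=0 picked index 0: u0 ∈ [0, 4/19)
j=1 picked index 0: u0 ∈ [-1/9, 17/171)
j=2 picked index 1: u0 ∈ [-2/171, 16/171)
j=3 picked index 2: u0 ∈ [-1/57, 11/57)
j=4 picked index 3: u0 ∈ [14/171, 23/171)
j=5 picked index 6: u0 ∈ [13/171, 22/171)
j=6 picked index 7: u0 ∈ [1/57, 23/114)
j=7 picked index 7: u0 ∈ [-16/171, 31/342)
j=8 picked index 8: u0 ∈ [-7/342, 1/9)
intersection: [14/171, 31/342)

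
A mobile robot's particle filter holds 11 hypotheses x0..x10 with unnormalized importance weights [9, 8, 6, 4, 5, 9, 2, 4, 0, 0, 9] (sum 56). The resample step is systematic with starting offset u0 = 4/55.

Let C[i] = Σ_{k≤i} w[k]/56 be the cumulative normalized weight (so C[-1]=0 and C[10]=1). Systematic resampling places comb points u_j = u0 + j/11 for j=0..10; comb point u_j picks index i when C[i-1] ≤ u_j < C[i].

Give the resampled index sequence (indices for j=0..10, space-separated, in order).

0 1 1 2 3 4 5 5 7 10 10

C = [9/56, 17/56, 23/56, 27/56, 4/7, 41/56, 43/56, 47/56, 47/56, 47/56, 1]
j=0: u_0=4/55 ∈ [0, 9/56) → index 0
j=1: u_1=9/55 ∈ [9/56, 17/56) → index 1
j=2: u_2=14/55 ∈ [9/56, 17/56) → index 1
j=3: u_3=19/55 ∈ [17/56, 23/56) → index 2
j=4: u_4=24/55 ∈ [23/56, 27/56) → index 3
j=5: u_5=29/55 ∈ [27/56, 4/7) → index 4
j=6: u_6=34/55 ∈ [4/7, 41/56) → index 5
j=7: u_7=39/55 ∈ [4/7, 41/56) → index 5
j=8: u_8=4/5 ∈ [43/56, 47/56) → index 7
j=9: u_9=49/55 ∈ [47/56, 1) → index 10
j=10: u_10=54/55 ∈ [47/56, 1) → index 10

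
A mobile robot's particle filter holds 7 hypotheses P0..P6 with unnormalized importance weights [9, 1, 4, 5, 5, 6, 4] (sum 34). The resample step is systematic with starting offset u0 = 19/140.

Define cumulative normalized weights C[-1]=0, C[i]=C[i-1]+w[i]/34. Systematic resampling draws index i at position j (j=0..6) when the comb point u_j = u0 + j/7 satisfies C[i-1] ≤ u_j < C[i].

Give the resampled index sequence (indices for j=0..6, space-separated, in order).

0 1 3 4 5 5 6

C = [9/34, 5/17, 7/17, 19/34, 12/17, 15/17, 1]
j=0: u_0=19/140 ∈ [0, 9/34) → index 0
j=1: u_1=39/140 ∈ [9/34, 5/17) → index 1
j=2: u_2=59/140 ∈ [7/17, 19/34) → index 3
j=3: u_3=79/140 ∈ [19/34, 12/17) → index 4
j=4: u_4=99/140 ∈ [12/17, 15/17) → index 5
j=5: u_5=17/20 ∈ [12/17, 15/17) → index 5
j=6: u_6=139/140 ∈ [15/17, 1) → index 6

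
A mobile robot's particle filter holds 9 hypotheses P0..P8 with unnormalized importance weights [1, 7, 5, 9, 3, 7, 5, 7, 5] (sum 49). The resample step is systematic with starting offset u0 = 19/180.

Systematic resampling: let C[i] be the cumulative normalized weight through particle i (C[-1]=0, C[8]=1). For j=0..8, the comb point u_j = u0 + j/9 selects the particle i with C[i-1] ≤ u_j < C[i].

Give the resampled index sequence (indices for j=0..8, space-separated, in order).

1 2 3 3 5 6 7 7 8

C = [1/49, 8/49, 13/49, 22/49, 25/49, 32/49, 37/49, 44/49, 1]
j=0: u_0=19/180 ∈ [1/49, 8/49) → index 1
j=1: u_1=13/60 ∈ [8/49, 13/49) → index 2
j=2: u_2=59/180 ∈ [13/49, 22/49) → index 3
j=3: u_3=79/180 ∈ [13/49, 22/49) → index 3
j=4: u_4=11/20 ∈ [25/49, 32/49) → index 5
j=5: u_5=119/180 ∈ [32/49, 37/49) → index 6
j=6: u_6=139/180 ∈ [37/49, 44/49) → index 7
j=7: u_7=53/60 ∈ [37/49, 44/49) → index 7
j=8: u_8=179/180 ∈ [44/49, 1) → index 8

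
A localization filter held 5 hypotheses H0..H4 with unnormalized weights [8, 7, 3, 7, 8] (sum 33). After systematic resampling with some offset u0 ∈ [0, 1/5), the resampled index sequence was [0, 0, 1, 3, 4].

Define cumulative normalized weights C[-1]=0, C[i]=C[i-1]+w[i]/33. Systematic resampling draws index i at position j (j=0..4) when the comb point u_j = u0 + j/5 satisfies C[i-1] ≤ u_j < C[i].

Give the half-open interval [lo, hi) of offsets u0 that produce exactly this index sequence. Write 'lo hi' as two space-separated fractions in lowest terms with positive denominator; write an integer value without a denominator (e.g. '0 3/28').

0 7/165

C = [8/33, 5/11, 6/11, 25/33, 1]
j=0 picked index 0: u0 ∈ [0, 8/33)
j=1 picked index 0: u0 ∈ [-1/5, 7/165)
j=2 picked index 1: u0 ∈ [-26/165, 3/55)
j=3 picked index 3: u0 ∈ [-3/55, 26/165)
j=4 picked index 4: u0 ∈ [-7/165, 1/5)
intersection: [0, 7/165)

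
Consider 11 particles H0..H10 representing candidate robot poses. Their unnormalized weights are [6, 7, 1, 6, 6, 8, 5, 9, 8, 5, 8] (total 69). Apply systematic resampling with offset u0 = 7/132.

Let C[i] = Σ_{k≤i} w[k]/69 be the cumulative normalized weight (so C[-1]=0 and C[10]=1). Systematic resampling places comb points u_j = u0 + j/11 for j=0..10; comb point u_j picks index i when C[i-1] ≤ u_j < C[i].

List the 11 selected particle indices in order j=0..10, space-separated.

0 1 3 4 5 6 7 7 8 9 10

C = [2/23, 13/69, 14/69, 20/69, 26/69, 34/69, 13/23, 16/23, 56/69, 61/69, 1]
j=0: u_0=7/132 ∈ [0, 2/23) → index 0
j=1: u_1=19/132 ∈ [2/23, 13/69) → index 1
j=2: u_2=31/132 ∈ [14/69, 20/69) → index 3
j=3: u_3=43/132 ∈ [20/69, 26/69) → index 4
j=4: u_4=5/12 ∈ [26/69, 34/69) → index 5
j=5: u_5=67/132 ∈ [34/69, 13/23) → index 6
j=6: u_6=79/132 ∈ [13/23, 16/23) → index 7
j=7: u_7=91/132 ∈ [13/23, 16/23) → index 7
j=8: u_8=103/132 ∈ [16/23, 56/69) → index 8
j=9: u_9=115/132 ∈ [56/69, 61/69) → index 9
j=10: u_10=127/132 ∈ [61/69, 1) → index 10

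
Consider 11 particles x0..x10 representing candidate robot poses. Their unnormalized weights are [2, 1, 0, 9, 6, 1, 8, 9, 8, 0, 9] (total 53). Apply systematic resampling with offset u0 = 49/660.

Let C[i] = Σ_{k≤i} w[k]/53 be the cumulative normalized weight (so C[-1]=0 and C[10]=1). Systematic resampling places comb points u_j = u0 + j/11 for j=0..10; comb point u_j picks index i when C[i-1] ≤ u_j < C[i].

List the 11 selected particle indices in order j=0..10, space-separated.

C = [2/53, 3/53, 3/53, 12/53, 18/53, 19/53, 27/53, 36/53, 44/53, 44/53, 1]
j=0: u_0=49/660 ∈ [3/53, 12/53) → index 3
j=1: u_1=109/660 ∈ [3/53, 12/53) → index 3
j=2: u_2=169/660 ∈ [12/53, 18/53) → index 4
j=3: u_3=229/660 ∈ [18/53, 19/53) → index 5
j=4: u_4=289/660 ∈ [19/53, 27/53) → index 6
j=5: u_5=349/660 ∈ [27/53, 36/53) → index 7
j=6: u_6=409/660 ∈ [27/53, 36/53) → index 7
j=7: u_7=469/660 ∈ [36/53, 44/53) → index 8
j=8: u_8=529/660 ∈ [36/53, 44/53) → index 8
j=9: u_9=589/660 ∈ [44/53, 1) → index 10
j=10: u_10=59/60 ∈ [44/53, 1) → index 10

3 3 4 5 6 7 7 8 8 10 10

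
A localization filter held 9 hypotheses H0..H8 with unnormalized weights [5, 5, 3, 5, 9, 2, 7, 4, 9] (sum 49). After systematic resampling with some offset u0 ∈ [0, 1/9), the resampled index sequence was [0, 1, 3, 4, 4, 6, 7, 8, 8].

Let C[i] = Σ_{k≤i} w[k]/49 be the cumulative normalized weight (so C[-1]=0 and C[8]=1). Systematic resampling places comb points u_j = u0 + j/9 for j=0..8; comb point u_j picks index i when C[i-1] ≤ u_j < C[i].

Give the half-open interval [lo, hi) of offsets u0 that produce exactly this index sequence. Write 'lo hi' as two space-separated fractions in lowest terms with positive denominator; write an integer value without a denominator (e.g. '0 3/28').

C = [5/49, 10/49, 13/49, 18/49, 27/49, 29/49, 36/49, 40/49, 1]
j=0 picked index 0: u0 ∈ [0, 5/49)
j=1 picked index 1: u0 ∈ [-4/441, 41/441)
j=2 picked index 3: u0 ∈ [19/441, 64/441)
j=3 picked index 4: u0 ∈ [5/147, 32/147)
j=4 picked index 4: u0 ∈ [-34/441, 47/441)
j=5 picked index 6: u0 ∈ [16/441, 79/441)
j=6 picked index 7: u0 ∈ [10/147, 22/147)
j=7 picked index 8: u0 ∈ [17/441, 2/9)
j=8 picked index 8: u0 ∈ [-32/441, 1/9)
intersection: [10/147, 41/441)

10/147 41/441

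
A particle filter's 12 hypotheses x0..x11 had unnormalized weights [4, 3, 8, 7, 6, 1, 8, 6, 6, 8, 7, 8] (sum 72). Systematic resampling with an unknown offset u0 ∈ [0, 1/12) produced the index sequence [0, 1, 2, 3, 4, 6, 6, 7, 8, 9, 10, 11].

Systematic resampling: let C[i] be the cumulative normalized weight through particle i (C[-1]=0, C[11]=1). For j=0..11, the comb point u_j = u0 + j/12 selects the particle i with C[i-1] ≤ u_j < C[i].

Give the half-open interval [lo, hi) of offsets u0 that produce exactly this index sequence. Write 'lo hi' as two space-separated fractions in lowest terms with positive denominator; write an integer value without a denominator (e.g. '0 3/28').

0 1/72

C = [1/18, 7/72, 5/24, 11/36, 7/18, 29/72, 37/72, 43/72, 49/72, 19/24, 8/9, 1]
j=0 picked index 0: u0 ∈ [0, 1/18)
j=1 picked index 1: u0 ∈ [-1/36, 1/72)
j=2 picked index 2: u0 ∈ [-5/72, 1/24)
j=3 picked index 3: u0 ∈ [-1/24, 1/18)
j=4 picked index 4: u0 ∈ [-1/36, 1/18)
j=5 picked index 6: u0 ∈ [-1/72, 7/72)
j=6 picked index 6: u0 ∈ [-7/72, 1/72)
j=7 picked index 7: u0 ∈ [-5/72, 1/72)
j=8 picked index 8: u0 ∈ [-5/72, 1/72)
j=9 picked index 9: u0 ∈ [-5/72, 1/24)
j=10 picked index 10: u0 ∈ [-1/24, 1/18)
j=11 picked index 11: u0 ∈ [-1/36, 1/12)
intersection: [0, 1/72)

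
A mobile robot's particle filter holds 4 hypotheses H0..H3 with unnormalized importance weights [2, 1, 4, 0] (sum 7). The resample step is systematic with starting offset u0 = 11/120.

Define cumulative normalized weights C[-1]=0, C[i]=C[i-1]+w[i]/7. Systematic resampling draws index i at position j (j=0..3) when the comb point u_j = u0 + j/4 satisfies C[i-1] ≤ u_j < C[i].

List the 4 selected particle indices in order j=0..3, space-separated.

0 1 2 2

C = [2/7, 3/7, 1, 1]
j=0: u_0=11/120 ∈ [0, 2/7) → index 0
j=1: u_1=41/120 ∈ [2/7, 3/7) → index 1
j=2: u_2=71/120 ∈ [3/7, 1) → index 2
j=3: u_3=101/120 ∈ [3/7, 1) → index 2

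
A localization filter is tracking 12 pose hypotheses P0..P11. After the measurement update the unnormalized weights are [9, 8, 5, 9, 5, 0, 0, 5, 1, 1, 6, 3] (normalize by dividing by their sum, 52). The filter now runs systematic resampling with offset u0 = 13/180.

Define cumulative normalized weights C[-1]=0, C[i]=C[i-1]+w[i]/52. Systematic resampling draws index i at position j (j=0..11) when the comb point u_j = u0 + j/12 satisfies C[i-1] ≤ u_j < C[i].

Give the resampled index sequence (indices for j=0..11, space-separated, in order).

C = [9/52, 17/52, 11/26, 31/52, 9/13, 9/13, 9/13, 41/52, 21/26, 43/52, 49/52, 1]
j=0: u_0=13/180 ∈ [0, 9/52) → index 0
j=1: u_1=7/45 ∈ [0, 9/52) → index 0
j=2: u_2=43/180 ∈ [9/52, 17/52) → index 1
j=3: u_3=29/90 ∈ [9/52, 17/52) → index 1
j=4: u_4=73/180 ∈ [17/52, 11/26) → index 2
j=5: u_5=22/45 ∈ [11/26, 31/52) → index 3
j=6: u_6=103/180 ∈ [11/26, 31/52) → index 3
j=7: u_7=59/90 ∈ [31/52, 9/13) → index 4
j=8: u_8=133/180 ∈ [9/13, 41/52) → index 7
j=9: u_9=37/45 ∈ [21/26, 43/52) → index 9
j=10: u_10=163/180 ∈ [43/52, 49/52) → index 10
j=11: u_11=89/90 ∈ [49/52, 1) → index 11

0 0 1 1 2 3 3 4 7 9 10 11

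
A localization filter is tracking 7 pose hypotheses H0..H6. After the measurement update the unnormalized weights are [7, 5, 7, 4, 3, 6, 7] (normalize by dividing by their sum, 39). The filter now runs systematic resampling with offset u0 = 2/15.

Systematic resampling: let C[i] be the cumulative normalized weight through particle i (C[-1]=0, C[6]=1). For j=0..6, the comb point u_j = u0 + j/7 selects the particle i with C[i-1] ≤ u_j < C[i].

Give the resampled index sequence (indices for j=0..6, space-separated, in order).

0 1 2 3 5 6 6

C = [7/39, 4/13, 19/39, 23/39, 2/3, 32/39, 1]
j=0: u_0=2/15 ∈ [0, 7/39) → index 0
j=1: u_1=29/105 ∈ [7/39, 4/13) → index 1
j=2: u_2=44/105 ∈ [4/13, 19/39) → index 2
j=3: u_3=59/105 ∈ [19/39, 23/39) → index 3
j=4: u_4=74/105 ∈ [2/3, 32/39) → index 5
j=5: u_5=89/105 ∈ [32/39, 1) → index 6
j=6: u_6=104/105 ∈ [32/39, 1) → index 6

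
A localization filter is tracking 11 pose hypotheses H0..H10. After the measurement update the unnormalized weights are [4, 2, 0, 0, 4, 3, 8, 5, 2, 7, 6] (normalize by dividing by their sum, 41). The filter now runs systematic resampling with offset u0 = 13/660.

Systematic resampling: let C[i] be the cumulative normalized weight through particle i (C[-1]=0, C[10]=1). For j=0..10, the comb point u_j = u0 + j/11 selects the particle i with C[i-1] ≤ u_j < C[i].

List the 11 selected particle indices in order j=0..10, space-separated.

0 1 4 5 6 6 7 8 9 9 10

C = [4/41, 6/41, 6/41, 6/41, 10/41, 13/41, 21/41, 26/41, 28/41, 35/41, 1]
j=0: u_0=13/660 ∈ [0, 4/41) → index 0
j=1: u_1=73/660 ∈ [4/41, 6/41) → index 1
j=2: u_2=133/660 ∈ [6/41, 10/41) → index 4
j=3: u_3=193/660 ∈ [10/41, 13/41) → index 5
j=4: u_4=23/60 ∈ [13/41, 21/41) → index 6
j=5: u_5=313/660 ∈ [13/41, 21/41) → index 6
j=6: u_6=373/660 ∈ [21/41, 26/41) → index 7
j=7: u_7=433/660 ∈ [26/41, 28/41) → index 8
j=8: u_8=493/660 ∈ [28/41, 35/41) → index 9
j=9: u_9=553/660 ∈ [28/41, 35/41) → index 9
j=10: u_10=613/660 ∈ [35/41, 1) → index 10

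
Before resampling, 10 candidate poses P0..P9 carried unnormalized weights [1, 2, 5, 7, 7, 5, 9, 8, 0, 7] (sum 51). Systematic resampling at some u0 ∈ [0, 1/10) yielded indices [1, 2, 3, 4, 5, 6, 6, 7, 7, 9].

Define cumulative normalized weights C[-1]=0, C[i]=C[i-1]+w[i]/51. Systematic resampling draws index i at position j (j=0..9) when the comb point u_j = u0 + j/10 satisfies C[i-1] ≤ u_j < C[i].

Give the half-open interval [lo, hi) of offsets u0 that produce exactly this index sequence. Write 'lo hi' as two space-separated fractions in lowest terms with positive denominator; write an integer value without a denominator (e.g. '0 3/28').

C = [1/51, 1/17, 8/51, 5/17, 22/51, 9/17, 12/17, 44/51, 44/51, 1]
j=0 picked index 1: u0 ∈ [1/51, 1/17)
j=1 picked index 2: u0 ∈ [-7/170, 29/510)
j=2 picked index 3: u0 ∈ [-11/255, 8/85)
j=3 picked index 4: u0 ∈ [-1/170, 67/510)
j=4 picked index 5: u0 ∈ [8/255, 11/85)
j=5 picked index 6: u0 ∈ [1/34, 7/34)
j=6 picked index 6: u0 ∈ [-6/85, 9/85)
j=7 picked index 7: u0 ∈ [1/170, 83/510)
j=8 picked index 7: u0 ∈ [-8/85, 16/255)
j=9 picked index 9: u0 ∈ [-19/510, 1/10)
intersection: [8/255, 29/510)

8/255 29/510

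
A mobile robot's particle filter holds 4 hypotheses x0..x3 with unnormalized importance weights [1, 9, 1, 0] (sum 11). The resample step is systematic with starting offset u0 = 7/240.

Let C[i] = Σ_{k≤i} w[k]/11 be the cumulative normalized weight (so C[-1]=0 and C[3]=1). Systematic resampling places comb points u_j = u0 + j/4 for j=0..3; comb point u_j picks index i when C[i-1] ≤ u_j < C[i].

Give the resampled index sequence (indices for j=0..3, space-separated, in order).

C = [1/11, 10/11, 1, 1]
j=0: u_0=7/240 ∈ [0, 1/11) → index 0
j=1: u_1=67/240 ∈ [1/11, 10/11) → index 1
j=2: u_2=127/240 ∈ [1/11, 10/11) → index 1
j=3: u_3=187/240 ∈ [1/11, 10/11) → index 1

0 1 1 1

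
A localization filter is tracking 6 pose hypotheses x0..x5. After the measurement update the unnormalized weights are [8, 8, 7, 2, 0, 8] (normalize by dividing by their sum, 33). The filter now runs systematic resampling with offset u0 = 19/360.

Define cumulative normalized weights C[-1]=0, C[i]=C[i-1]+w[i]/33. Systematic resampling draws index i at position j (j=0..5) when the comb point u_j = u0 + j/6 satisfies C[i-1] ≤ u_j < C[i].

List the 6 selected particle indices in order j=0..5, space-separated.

C = [8/33, 16/33, 23/33, 25/33, 25/33, 1]
j=0: u_0=19/360 ∈ [0, 8/33) → index 0
j=1: u_1=79/360 ∈ [0, 8/33) → index 0
j=2: u_2=139/360 ∈ [8/33, 16/33) → index 1
j=3: u_3=199/360 ∈ [16/33, 23/33) → index 2
j=4: u_4=259/360 ∈ [23/33, 25/33) → index 3
j=5: u_5=319/360 ∈ [25/33, 1) → index 5

0 0 1 2 3 5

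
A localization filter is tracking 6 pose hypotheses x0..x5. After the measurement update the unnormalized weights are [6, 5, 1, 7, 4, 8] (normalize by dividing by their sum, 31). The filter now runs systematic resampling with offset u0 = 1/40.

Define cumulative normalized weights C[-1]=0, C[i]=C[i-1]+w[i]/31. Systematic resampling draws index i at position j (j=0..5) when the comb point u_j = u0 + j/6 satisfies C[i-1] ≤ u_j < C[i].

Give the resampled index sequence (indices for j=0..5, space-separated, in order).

0 0 2 3 4 5

C = [6/31, 11/31, 12/31, 19/31, 23/31, 1]
j=0: u_0=1/40 ∈ [0, 6/31) → index 0
j=1: u_1=23/120 ∈ [0, 6/31) → index 0
j=2: u_2=43/120 ∈ [11/31, 12/31) → index 2
j=3: u_3=21/40 ∈ [12/31, 19/31) → index 3
j=4: u_4=83/120 ∈ [19/31, 23/31) → index 4
j=5: u_5=103/120 ∈ [23/31, 1) → index 5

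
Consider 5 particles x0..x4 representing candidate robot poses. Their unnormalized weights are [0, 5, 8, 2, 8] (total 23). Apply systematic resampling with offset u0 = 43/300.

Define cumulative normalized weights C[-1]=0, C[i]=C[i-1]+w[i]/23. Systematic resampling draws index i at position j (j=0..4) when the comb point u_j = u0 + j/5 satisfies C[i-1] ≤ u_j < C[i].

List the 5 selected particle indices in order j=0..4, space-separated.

1 2 2 4 4

C = [0, 5/23, 13/23, 15/23, 1]
j=0: u_0=43/300 ∈ [0, 5/23) → index 1
j=1: u_1=103/300 ∈ [5/23, 13/23) → index 2
j=2: u_2=163/300 ∈ [5/23, 13/23) → index 2
j=3: u_3=223/300 ∈ [15/23, 1) → index 4
j=4: u_4=283/300 ∈ [15/23, 1) → index 4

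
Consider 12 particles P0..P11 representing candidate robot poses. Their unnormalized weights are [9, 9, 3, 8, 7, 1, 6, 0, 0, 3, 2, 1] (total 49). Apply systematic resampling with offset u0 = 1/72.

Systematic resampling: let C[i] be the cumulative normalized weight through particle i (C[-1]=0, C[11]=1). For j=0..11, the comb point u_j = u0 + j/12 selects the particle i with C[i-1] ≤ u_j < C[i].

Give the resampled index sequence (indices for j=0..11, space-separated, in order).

C = [9/49, 18/49, 3/7, 29/49, 36/49, 37/49, 43/49, 43/49, 43/49, 46/49, 48/49, 1]
j=0: u_0=1/72 ∈ [0, 9/49) → index 0
j=1: u_1=7/72 ∈ [0, 9/49) → index 0
j=2: u_2=13/72 ∈ [0, 9/49) → index 0
j=3: u_3=19/72 ∈ [9/49, 18/49) → index 1
j=4: u_4=25/72 ∈ [9/49, 18/49) → index 1
j=5: u_5=31/72 ∈ [3/7, 29/49) → index 3
j=6: u_6=37/72 ∈ [3/7, 29/49) → index 3
j=7: u_7=43/72 ∈ [29/49, 36/49) → index 4
j=8: u_8=49/72 ∈ [29/49, 36/49) → index 4
j=9: u_9=55/72 ∈ [37/49, 43/49) → index 6
j=10: u_10=61/72 ∈ [37/49, 43/49) → index 6
j=11: u_11=67/72 ∈ [43/49, 46/49) → index 9

0 0 0 1 1 3 3 4 4 6 6 9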